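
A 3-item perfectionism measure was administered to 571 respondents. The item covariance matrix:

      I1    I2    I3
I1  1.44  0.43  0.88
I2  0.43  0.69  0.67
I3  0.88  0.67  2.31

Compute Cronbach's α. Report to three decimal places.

α = 0.707

Σσ²ᵢ = 1.44 + 0.69 + 2.31 = 4.44
Sum of the distinct covariances = 1.98
total variance = 4.44 + 2 × 1.98 = 8.40
α = (k/(k−1))·(1 − Σσ²ᵢ/total variance) = (3/2)·(1 − 4.44/8.40) = 0.707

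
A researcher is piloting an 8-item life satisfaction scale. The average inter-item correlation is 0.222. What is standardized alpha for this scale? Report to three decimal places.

standardized alpha = 0.695

Standardized α = k·r̄ / (1 + (k−1)·r̄) = 8 × 0.222 / (1 + 7 × 0.222)
  = 1.7760 / 2.5540 = 0.695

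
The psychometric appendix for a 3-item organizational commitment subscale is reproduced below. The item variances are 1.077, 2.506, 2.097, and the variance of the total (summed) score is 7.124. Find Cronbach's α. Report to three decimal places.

sum of item variances = 1.077 + 2.506 + 2.097 = 5.680
α = (k/(k−1))·(1 − sum of item variances/σ²_total) = (3/2)·(1 − 5.680/7.124) = 0.304

α = 0.304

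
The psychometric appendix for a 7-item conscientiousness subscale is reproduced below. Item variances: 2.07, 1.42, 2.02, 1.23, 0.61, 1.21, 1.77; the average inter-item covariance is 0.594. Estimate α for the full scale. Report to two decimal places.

α = 0.83

ΣVar(i) = 2.07 + 1.42 + 2.02 + 1.23 + 0.61 + 1.21 + 1.77 = 10.33
Sum of the 21 distinct covariances = 21 × 0.594 = 12.474
Var(T) = ΣVar(i) + 2·Σcov = 10.33 + 2 × 12.474 = 35.278
α = (7/6)·(1 − 10.33/35.278) = 0.83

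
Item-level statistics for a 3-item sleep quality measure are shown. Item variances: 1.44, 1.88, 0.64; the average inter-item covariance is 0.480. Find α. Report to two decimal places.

ΣVar(i) = 1.44 + 1.88 + 0.64 = 3.96
Sum of the 3 distinct covariances = 3 × 0.480 = 1.440
Var(T) = ΣVar(i) + 2·Σcov = 3.96 + 2 × 1.440 = 6.840
α = (3/2)·(1 − 3.96/6.840) = 0.63

α = 0.63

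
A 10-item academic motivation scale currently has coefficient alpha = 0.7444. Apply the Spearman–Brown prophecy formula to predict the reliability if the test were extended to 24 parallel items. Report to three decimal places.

Length factor m = 24/10 = 2.4000
α' = m·α / (1 + (m−1)·α)
   = 24/10 × 0.7444 / (1 + (24/10 − 1) × 0.7444)
   = 1.7866 / 2.0422 = 0.875

predicted reliability = 0.875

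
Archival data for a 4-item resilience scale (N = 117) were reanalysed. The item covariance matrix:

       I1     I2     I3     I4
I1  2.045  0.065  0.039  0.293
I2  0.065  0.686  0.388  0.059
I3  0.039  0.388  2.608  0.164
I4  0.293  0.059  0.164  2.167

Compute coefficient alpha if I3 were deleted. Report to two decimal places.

Remaining items: I1, I2, I4 (k = 3).
ΣVar(i) = 2.045 + 0.686 + 2.167 = 4.898
σ²_total = 4.898 + 2 × 0.417 = 5.732
α (item deleted) = (3/2)·(1 − 4.898/5.732) = 0.22

α = 0.22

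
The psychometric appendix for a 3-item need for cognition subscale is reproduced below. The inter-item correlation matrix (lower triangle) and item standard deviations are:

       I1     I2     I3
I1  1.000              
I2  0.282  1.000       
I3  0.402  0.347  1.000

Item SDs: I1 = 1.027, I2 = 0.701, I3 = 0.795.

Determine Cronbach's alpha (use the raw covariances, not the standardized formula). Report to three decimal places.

α = 0.599

Σσ²ᵢ = 1.027² + 0.701² + 0.795² = 2.1782
Covariances σ_ij = r_ij · s_i · s_j:
  σ(I1,I2) = 0.282 × 1.027 × 0.701 = 0.2030
  σ(I1,I3) = 0.402 × 1.027 × 0.795 = 0.3282
  σ(I2,I3) = 0.347 × 0.701 × 0.795 = 0.1934
σ²_T = Σσ²ᵢ + 2·Σσ_ij = 2.1782 + 2 × 0.7246 = 3.6274
α = (3/2)·(1 − 2.1782/3.6274) = 0.599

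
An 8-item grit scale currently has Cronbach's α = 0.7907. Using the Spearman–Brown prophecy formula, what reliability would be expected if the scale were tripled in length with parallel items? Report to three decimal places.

Length factor m = 3
α' = m·α / (1 + (m−1)·α)
   = 3 × 0.7907 / (1 + (3 − 1) × 0.7907)
   = 2.3721 / 2.5814 = 0.919

predicted reliability = 0.919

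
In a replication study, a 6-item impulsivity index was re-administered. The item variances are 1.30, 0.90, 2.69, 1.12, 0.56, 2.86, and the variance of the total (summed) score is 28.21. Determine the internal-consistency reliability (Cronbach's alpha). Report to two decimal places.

Cronbach's alpha = 0.80

sum of item variances = 1.30 + 0.90 + 2.69 + 1.12 + 0.56 + 2.86 = 9.43
α = (k/(k−1))·(1 − sum of item variances/Var(T)) = (6/5)·(1 − 9.43/28.21) = 0.80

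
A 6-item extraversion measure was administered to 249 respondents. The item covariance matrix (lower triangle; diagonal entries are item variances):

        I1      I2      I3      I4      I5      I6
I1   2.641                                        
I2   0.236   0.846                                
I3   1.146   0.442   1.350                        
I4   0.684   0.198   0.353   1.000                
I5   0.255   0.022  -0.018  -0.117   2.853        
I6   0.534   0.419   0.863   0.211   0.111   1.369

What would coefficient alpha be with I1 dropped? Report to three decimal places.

α = 0.501

Remaining items: I2, I3, I4, I5, I6 (k = 5).
Σσᵢ² = 0.846 + 1.350 + 1.000 + 2.853 + 1.369 = 7.418
Var(T) = 7.418 + 2 × 2.484 = 12.386
α (item deleted) = (5/4)·(1 − 7.418/12.386) = 0.501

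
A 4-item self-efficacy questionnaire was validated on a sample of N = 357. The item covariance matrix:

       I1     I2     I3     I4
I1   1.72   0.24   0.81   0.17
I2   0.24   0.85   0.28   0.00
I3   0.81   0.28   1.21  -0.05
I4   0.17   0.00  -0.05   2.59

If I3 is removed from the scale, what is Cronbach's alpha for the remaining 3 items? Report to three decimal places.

Cronbach's alpha = 0.206

Remaining items: I1, I2, I4 (k = 3).
ΣVar(i) = 1.72 + 0.85 + 2.59 = 5.16
total variance = 5.16 + 2 × 0.41 = 5.98
α (item deleted) = (3/2)·(1 − 5.16/5.98) = 0.206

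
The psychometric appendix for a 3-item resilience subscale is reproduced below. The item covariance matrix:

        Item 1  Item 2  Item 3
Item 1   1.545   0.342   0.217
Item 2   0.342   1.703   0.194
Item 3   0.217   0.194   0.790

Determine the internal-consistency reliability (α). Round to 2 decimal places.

Σσᵢ² = 1.545 + 1.703 + 0.790 = 4.038
Sum of off-diagonal covariances = 0.753
total variance = 4.038 + 2 × 0.753 = 5.544
α = (k/(k−1))·(1 − Σσᵢ²/total variance) = (3/2)·(1 − 4.038/5.544) = 0.41

α = 0.41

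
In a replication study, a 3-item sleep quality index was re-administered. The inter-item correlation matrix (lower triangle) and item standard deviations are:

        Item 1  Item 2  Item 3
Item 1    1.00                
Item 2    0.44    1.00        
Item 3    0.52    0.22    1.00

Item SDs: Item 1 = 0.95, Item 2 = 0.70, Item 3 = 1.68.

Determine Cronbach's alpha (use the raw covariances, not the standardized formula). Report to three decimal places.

Cronbach's alpha = 0.594

Σσ²ᵢ = 0.95² + 0.70² + 1.68² = 4.2149
Covariances σ_ij = r_ij · s_i · s_j:
  σ(Item 1,Item 2) = 0.44 × 0.95 × 0.70 = 0.2926
  σ(Item 1,Item 3) = 0.52 × 0.95 × 1.68 = 0.8299
  σ(Item 2,Item 3) = 0.22 × 0.70 × 1.68 = 0.2587
σ²_T = Σσ²ᵢ + 2·Σσ_ij = 4.2149 + 2 × 1.3812 = 6.9773
α = (3/2)·(1 − 4.2149/6.9773) = 0.594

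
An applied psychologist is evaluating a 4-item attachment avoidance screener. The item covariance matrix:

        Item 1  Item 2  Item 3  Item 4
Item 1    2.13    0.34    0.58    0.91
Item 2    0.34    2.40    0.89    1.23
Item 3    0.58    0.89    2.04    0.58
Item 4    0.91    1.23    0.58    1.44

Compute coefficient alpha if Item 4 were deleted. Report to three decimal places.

Remaining items: Item 1, Item 2, Item 3 (k = 3).
Σσᵢ² = 2.13 + 2.40 + 2.04 = 6.57
Var(T) = 6.57 + 2 × 1.81 = 10.19
α (item deleted) = (3/2)·(1 − 6.57/10.19) = 0.533

coefficient alpha = 0.533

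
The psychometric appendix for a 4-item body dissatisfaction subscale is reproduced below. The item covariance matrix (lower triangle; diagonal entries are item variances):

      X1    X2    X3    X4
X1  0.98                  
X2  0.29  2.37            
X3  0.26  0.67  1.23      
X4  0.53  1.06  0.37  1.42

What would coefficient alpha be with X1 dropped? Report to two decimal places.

coefficient alpha = 0.68

Remaining items: X2, X3, X4 (k = 3).
Σσᵢ² = 2.37 + 1.23 + 1.42 = 5.02
σ²_total = 5.02 + 2 × 2.10 = 9.22
α (item deleted) = (3/2)·(1 − 5.02/9.22) = 0.68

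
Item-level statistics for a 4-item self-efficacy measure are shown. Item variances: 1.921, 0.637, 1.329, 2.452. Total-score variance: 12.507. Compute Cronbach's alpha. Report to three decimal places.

Σσᵢ² = 1.921 + 0.637 + 1.329 + 2.452 = 6.339
α = (k/(k−1))·(1 − Σσᵢ²/total variance) = (4/3)·(1 − 6.339/12.507) = 0.658

Cronbach's alpha = 0.658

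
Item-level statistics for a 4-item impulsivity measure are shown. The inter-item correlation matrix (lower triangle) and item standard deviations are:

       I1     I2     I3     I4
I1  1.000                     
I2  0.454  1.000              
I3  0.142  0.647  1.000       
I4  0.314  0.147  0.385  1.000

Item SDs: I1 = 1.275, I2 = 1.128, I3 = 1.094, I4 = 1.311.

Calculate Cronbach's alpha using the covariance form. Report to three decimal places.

Cronbach's alpha = 0.671

Σσ²ᵢ = 1.275² + 1.128² + 1.094² + 1.311² = 5.8136
Covariances σ_ij = r_ij · s_i · s_j:
  σ(I1,I2) = 0.454 × 1.275 × 1.128 = 0.6529
  σ(I1,I3) = 0.142 × 1.275 × 1.094 = 0.1981
  σ(I1,I4) = 0.314 × 1.275 × 1.311 = 0.5249
  σ(I2,I3) = 0.647 × 1.128 × 1.094 = 0.7984
  σ(I2,I4) = 0.147 × 1.128 × 1.311 = 0.2174
  σ(I3,I4) = 0.385 × 1.094 × 1.311 = 0.5522
σ²_T = Σσ²ᵢ + 2·Σσ_ij = 5.8136 + 2 × 2.9439 = 11.7014
α = (4/3)·(1 − 5.8136/11.7014) = 0.671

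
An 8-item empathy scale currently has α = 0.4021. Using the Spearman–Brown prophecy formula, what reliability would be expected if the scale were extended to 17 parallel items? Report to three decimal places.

predicted reliability = 0.588

Length factor m = 17/8 = 2.1250
α' = m·α / (1 + (m−1)·α)
   = 17/8 × 0.4021 / (1 + (17/8 − 1) × 0.4021)
   = 0.8545 / 1.4524 = 0.588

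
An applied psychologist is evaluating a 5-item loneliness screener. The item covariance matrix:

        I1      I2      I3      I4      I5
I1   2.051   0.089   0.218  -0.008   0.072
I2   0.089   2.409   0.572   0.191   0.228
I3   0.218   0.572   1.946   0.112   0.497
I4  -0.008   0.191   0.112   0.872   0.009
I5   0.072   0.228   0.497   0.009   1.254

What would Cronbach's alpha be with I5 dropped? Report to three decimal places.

α = 0.325

Remaining items: I1, I2, I3, I4 (k = 4).
Σσ²ᵢ = 2.051 + 2.409 + 1.946 + 0.872 = 7.278
σ²_T = 7.278 + 2 × 1.174 = 9.626
α (item deleted) = (4/3)·(1 − 7.278/9.626) = 0.325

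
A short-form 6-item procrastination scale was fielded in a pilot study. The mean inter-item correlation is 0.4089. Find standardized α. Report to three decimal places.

Standardized α = k·r̄ / (1 + (k−1)·r̄) = 6 × 0.4089 / (1 + 5 × 0.4089)
  = 2.4534 / 3.0445 = 0.806

α = 0.806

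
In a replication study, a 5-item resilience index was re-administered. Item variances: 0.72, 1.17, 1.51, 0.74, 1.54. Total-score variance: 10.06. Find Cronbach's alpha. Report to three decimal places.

sum of item variances = 0.72 + 1.17 + 1.51 + 0.74 + 1.54 = 5.68
α = (k/(k−1))·(1 − sum of item variances/total variance) = (5/4)·(1 − 5.68/10.06) = 0.544

α = 0.544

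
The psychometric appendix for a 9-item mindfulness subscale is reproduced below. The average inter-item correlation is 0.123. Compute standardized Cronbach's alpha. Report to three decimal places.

α = 0.558

Standardized α = k·r̄ / (1 + (k−1)·r̄) = 9 × 0.123 / (1 + 8 × 0.123)
  = 1.1070 / 1.9840 = 0.558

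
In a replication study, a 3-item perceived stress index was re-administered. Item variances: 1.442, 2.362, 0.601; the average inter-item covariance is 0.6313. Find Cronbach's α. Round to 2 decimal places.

Σσᵢ² = 1.442 + 2.362 + 0.601 = 4.405
Sum of the 3 distinct covariances = 3 × 0.6313 = 1.8939
σ²_T = Σσᵢ² + 2·Σcov = 4.405 + 2 × 1.8939 = 8.1928
α = (3/2)·(1 − 4.405/8.1928) = 0.69

α = 0.69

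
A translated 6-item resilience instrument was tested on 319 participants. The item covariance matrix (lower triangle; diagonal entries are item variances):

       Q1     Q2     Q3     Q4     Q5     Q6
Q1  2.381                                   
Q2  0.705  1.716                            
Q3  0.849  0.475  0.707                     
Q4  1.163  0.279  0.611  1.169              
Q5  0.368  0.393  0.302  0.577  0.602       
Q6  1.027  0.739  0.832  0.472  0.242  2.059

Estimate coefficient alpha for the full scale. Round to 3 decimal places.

Σσᵢ² = 2.381 + 1.716 + 0.707 + 1.169 + 0.602 + 2.059 = 8.634
Σ_{i<j} σ_ij = 9.034
σ²_total = 8.634 + 2 × 9.034 = 26.702
α = (k/(k−1))·(1 − Σσᵢ²/σ²_total) = (6/5)·(1 − 8.634/26.702) = 0.812

coefficient alpha = 0.812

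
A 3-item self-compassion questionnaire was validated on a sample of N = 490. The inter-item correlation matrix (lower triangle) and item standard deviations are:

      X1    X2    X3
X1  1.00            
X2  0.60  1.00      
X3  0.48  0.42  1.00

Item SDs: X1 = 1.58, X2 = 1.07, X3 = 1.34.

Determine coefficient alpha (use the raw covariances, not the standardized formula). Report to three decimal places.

coefficient alpha = 0.738

Σσ²ᵢ = 1.58² + 1.07² + 1.34² = 5.4369
Covariances σ_ij = r_ij · s_i · s_j:
  σ(X1,X2) = 0.60 × 1.58 × 1.07 = 1.0144
  σ(X1,X3) = 0.48 × 1.58 × 1.34 = 1.0163
  σ(X2,X3) = 0.42 × 1.07 × 1.34 = 0.6022
σ²_T = Σσ²ᵢ + 2·Σσ_ij = 5.4369 + 2 × 2.6329 = 10.7027
α = (3/2)·(1 − 5.4369/10.7027) = 0.738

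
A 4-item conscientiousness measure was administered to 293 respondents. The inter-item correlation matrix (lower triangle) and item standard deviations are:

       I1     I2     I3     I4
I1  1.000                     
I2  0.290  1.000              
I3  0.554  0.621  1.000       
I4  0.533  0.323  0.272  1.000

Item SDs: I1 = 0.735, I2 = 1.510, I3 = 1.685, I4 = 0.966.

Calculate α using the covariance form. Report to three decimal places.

Σσ²ᵢ = 0.735² + 1.510² + 1.685² + 0.966² = 6.5927
Covariances σ_ij = r_ij · s_i · s_j:
  σ(I1,I2) = 0.290 × 0.735 × 1.510 = 0.3219
  σ(I1,I3) = 0.554 × 0.735 × 1.685 = 0.6861
  σ(I1,I4) = 0.533 × 0.735 × 0.966 = 0.3784
  σ(I2,I3) = 0.621 × 1.510 × 1.685 = 1.5800
  σ(I2,I4) = 0.323 × 1.510 × 0.966 = 0.4711
  σ(I3,I4) = 0.272 × 1.685 × 0.966 = 0.4427
σ²_T = Σσ²ᵢ + 2·Σσ_ij = 6.5927 + 2 × 3.8802 = 14.3531
α = (4/3)·(1 − 6.5927/14.3531) = 0.721

α = 0.721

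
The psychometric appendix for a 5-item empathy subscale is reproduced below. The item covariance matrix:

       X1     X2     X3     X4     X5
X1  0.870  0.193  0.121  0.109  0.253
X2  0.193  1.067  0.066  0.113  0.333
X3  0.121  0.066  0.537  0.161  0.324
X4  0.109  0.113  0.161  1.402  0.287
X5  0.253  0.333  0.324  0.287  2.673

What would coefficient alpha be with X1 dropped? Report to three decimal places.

Remaining items: X2, X3, X4, X5 (k = 4).
sum of item variances = 1.067 + 0.537 + 1.402 + 2.673 = 5.679
total variance = 5.679 + 2 × 1.284 = 8.247
α (item deleted) = (4/3)·(1 − 5.679/8.247) = 0.415

coefficient alpha = 0.415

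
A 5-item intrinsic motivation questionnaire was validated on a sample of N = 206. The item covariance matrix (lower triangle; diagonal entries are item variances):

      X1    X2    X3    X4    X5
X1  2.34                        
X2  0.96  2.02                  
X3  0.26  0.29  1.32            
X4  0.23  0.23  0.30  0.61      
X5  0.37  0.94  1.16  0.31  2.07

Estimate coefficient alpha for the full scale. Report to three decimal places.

Σσᵢ² = 2.34 + 2.02 + 1.32 + 0.61 + 2.07 = 8.36
Sum of off-diagonal covariances = 5.05
total variance = 8.36 + 2 × 5.05 = 18.46
α = (k/(k−1))·(1 − Σσᵢ²/total variance) = (5/4)·(1 − 8.36/18.46) = 0.684

coefficient alpha = 0.684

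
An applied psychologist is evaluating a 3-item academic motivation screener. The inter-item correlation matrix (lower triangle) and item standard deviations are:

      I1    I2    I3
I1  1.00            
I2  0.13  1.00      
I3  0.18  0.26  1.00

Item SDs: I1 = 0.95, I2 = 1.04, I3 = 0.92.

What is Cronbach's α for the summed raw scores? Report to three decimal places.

Cronbach's α = 0.411

Σσ²ᵢ = 0.95² + 1.04² + 0.92² = 2.8305
Covariances σ_ij = r_ij · s_i · s_j:
  σ(I1,I2) = 0.13 × 0.95 × 1.04 = 0.1284
  σ(I1,I3) = 0.18 × 0.95 × 0.92 = 0.1573
  σ(I2,I3) = 0.26 × 1.04 × 0.92 = 0.2488
σ²_T = Σσ²ᵢ + 2·Σσ_ij = 2.8305 + 2 × 0.5345 = 3.8995
α = (3/2)·(1 − 2.8305/3.8995) = 0.411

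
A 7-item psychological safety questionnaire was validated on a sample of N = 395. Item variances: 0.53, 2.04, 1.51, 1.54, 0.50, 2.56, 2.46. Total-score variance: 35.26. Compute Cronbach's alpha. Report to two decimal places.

α = 0.80

sum of item variances = 0.53 + 2.04 + 1.51 + 1.54 + 0.50 + 2.56 + 2.46 = 11.14
α = (k/(k−1))·(1 − sum of item variances/σ²_total) = (7/6)·(1 − 11.14/35.26) = 0.80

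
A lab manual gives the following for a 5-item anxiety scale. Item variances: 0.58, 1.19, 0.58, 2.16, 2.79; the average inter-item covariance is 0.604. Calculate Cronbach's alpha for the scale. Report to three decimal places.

Σσ²ᵢ = 0.58 + 1.19 + 0.58 + 2.16 + 2.79 = 7.30
Sum of the 10 distinct covariances = 10 × 0.604 = 6.040
total variance = Σσ²ᵢ + 2·Σcov = 7.30 + 2 × 6.040 = 19.380
α = (5/4)·(1 − 7.30/19.380) = 0.779

α = 0.779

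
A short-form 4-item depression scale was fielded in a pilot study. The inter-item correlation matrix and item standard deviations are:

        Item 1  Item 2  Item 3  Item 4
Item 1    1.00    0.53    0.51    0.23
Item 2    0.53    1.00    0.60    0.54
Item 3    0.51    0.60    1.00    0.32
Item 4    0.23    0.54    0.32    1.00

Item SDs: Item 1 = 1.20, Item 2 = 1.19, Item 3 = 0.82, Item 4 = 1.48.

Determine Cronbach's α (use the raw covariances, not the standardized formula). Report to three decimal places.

Σσ²ᵢ = 1.20² + 1.19² + 0.82² + 1.48² = 5.7189
Covariances σ_ij = r_ij · s_i · s_j:
  σ(Item 1,Item 2) = 0.53 × 1.20 × 1.19 = 0.7568
  σ(Item 1,Item 3) = 0.51 × 1.20 × 0.82 = 0.5018
  σ(Item 1,Item 4) = 0.23 × 1.20 × 1.48 = 0.4085
  σ(Item 2,Item 3) = 0.60 × 1.19 × 0.82 = 0.5855
  σ(Item 2,Item 4) = 0.54 × 1.19 × 1.48 = 0.9510
  σ(Item 3,Item 4) = 0.32 × 0.82 × 1.48 = 0.3884
σ²_T = Σσ²ᵢ + 2·Σσ_ij = 5.7189 + 2 × 3.5920 = 12.9029
α = (4/3)·(1 − 5.7189/12.9029) = 0.742

Cronbach's α = 0.742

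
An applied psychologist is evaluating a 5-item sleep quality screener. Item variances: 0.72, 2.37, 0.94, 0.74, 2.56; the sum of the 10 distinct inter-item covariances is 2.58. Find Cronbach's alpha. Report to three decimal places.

Σσ²ᵢ = 0.72 + 2.37 + 0.94 + 0.74 + 2.56 = 7.33
Sum of distinct covariances = 2.58
σ²_total = Σσ²ᵢ + 2·Σcov = 7.33 + 2 × 2.58 = 12.49
α = (5/4)·(1 − 7.33/12.49) = 0.516

α = 0.516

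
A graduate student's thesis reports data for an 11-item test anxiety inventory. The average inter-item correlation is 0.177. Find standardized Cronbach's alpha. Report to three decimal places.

standardized Cronbach's alpha = 0.703

Standardized α = k·r̄ / (1 + (k−1)·r̄) = 11 × 0.177 / (1 + 10 × 0.177)
  = 1.9470 / 2.7700 = 0.703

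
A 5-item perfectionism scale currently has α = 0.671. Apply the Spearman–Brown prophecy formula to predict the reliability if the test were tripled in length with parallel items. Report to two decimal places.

predicted reliability = 0.86

Length factor m = 3
α' = m·α / (1 + (m−1)·α)
   = 3 × 0.671 / (1 + (3 − 1) × 0.671)
   = 2.0130 / 2.3420 = 0.86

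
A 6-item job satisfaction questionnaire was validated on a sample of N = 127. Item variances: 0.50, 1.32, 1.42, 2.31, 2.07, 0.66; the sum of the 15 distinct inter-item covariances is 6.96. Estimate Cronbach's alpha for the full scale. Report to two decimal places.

sum of item variances = 0.50 + 1.32 + 1.42 + 2.31 + 2.07 + 0.66 = 8.28
Sum of distinct covariances = 6.96
σ²_total = sum of item variances + 2·Σcov = 8.28 + 2 × 6.96 = 22.20
α = (6/5)·(1 − 8.28/22.20) = 0.75

α = 0.75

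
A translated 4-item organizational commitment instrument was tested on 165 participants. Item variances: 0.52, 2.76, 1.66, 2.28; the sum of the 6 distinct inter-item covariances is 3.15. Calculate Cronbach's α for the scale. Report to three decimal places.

sum of item variances = 0.52 + 2.76 + 1.66 + 2.28 = 7.22
Sum of distinct covariances = 3.15
σ²_total = sum of item variances + 2·Σcov = 7.22 + 2 × 3.15 = 13.52
α = (4/3)·(1 − 7.22/13.52) = 0.621

Cronbach's α = 0.621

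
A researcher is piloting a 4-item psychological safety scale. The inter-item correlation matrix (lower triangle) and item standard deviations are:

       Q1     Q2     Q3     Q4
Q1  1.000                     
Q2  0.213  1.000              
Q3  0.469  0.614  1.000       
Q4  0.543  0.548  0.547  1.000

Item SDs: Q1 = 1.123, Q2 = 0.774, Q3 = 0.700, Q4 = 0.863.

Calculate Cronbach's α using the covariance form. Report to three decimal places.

Σσ²ᵢ = 1.123² + 0.774² + 0.700² + 0.863² = 3.0950
Covariances σ_ij = r_ij · s_i · s_j:
  σ(Q1,Q2) = 0.213 × 1.123 × 0.774 = 0.1851
  σ(Q1,Q3) = 0.469 × 1.123 × 0.700 = 0.3687
  σ(Q1,Q4) = 0.543 × 1.123 × 0.863 = 0.5262
  σ(Q2,Q3) = 0.614 × 0.774 × 0.700 = 0.3327
  σ(Q2,Q4) = 0.548 × 0.774 × 0.863 = 0.3660
  σ(Q3,Q4) = 0.547 × 0.700 × 0.863 = 0.3304
σ²_T = Σσ²ᵢ + 2·Σσ_ij = 3.0950 + 2 × 2.1091 = 7.3132
α = (4/3)·(1 − 3.0950/7.3132) = 0.769

α = 0.769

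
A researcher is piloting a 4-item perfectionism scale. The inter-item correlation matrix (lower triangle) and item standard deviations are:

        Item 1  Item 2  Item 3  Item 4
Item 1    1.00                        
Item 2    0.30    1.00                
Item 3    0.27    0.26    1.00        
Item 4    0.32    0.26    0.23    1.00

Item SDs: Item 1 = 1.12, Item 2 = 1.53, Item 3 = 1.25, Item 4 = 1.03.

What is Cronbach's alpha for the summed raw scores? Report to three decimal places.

Σσ²ᵢ = 1.12² + 1.53² + 1.25² + 1.03² = 6.2187
Covariances σ_ij = r_ij · s_i · s_j:
  σ(Item 1,Item 2) = 0.30 × 1.12 × 1.53 = 0.5141
  σ(Item 1,Item 3) = 0.27 × 1.12 × 1.25 = 0.3780
  σ(Item 1,Item 4) = 0.32 × 1.12 × 1.03 = 0.3692
  σ(Item 2,Item 3) = 0.26 × 1.53 × 1.25 = 0.4973
  σ(Item 2,Item 4) = 0.26 × 1.53 × 1.03 = 0.4097
  σ(Item 3,Item 4) = 0.23 × 1.25 × 1.03 = 0.2961
σ²_T = Σσ²ᵢ + 2·Σσ_ij = 6.2187 + 2 × 2.4644 = 11.1475
α = (4/3)·(1 − 6.2187/11.1475) = 0.590

α = 0.590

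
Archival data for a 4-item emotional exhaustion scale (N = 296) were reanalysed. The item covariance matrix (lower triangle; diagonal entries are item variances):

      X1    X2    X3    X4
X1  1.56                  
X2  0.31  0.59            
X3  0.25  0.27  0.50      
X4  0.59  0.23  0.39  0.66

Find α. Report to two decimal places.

α = 0.74

ΣVar(i) = 1.56 + 0.59 + 0.50 + 0.66 = 3.31
Sum of off-diagonal covariances = 2.04
σ²_total = 3.31 + 2 × 2.04 = 7.39
α = (k/(k−1))·(1 − ΣVar(i)/σ²_total) = (4/3)·(1 − 3.31/7.39) = 0.74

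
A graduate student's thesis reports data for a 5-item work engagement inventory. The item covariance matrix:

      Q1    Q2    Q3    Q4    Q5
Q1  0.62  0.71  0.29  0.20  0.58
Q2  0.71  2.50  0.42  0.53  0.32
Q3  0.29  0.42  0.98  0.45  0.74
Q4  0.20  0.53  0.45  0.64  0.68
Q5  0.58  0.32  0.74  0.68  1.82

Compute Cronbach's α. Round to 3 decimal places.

ΣVar(i) = 0.62 + 2.50 + 0.98 + 0.64 + 1.82 = 6.56
Σ_{i<j} σ_ij = 4.92
Var(T) = 6.56 + 2 × 4.92 = 16.40
α = (k/(k−1))·(1 − ΣVar(i)/Var(T)) = (5/4)·(1 − 6.56/16.40) = 0.750

Cronbach's α = 0.750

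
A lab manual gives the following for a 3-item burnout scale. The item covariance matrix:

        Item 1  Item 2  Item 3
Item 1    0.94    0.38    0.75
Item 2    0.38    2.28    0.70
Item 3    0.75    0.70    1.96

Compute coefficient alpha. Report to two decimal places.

α = 0.62

sum of item variances = 0.94 + 2.28 + 1.96 = 5.18
Sum of the distinct covariances = 1.83
σ²_total = 5.18 + 2 × 1.83 = 8.84
α = (k/(k−1))·(1 − sum of item variances/σ²_total) = (3/2)·(1 − 5.18/8.84) = 0.62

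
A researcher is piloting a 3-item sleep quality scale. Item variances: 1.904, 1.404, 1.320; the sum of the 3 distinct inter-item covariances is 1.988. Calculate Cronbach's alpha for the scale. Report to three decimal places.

α = 0.693

Σσ²ᵢ = 1.904 + 1.404 + 1.320 = 4.628
Sum of distinct covariances = 1.988
Var(T) = Σσ²ᵢ + 2·Σcov = 4.628 + 2 × 1.988 = 8.604
α = (3/2)·(1 − 4.628/8.604) = 0.693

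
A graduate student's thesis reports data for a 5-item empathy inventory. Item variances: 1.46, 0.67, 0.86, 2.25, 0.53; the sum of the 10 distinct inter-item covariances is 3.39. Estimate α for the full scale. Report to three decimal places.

α = 0.675

Σσᵢ² = 1.46 + 0.67 + 0.86 + 2.25 + 0.53 = 5.77
Sum of distinct covariances = 3.39
σ²_T = Σσᵢ² + 2·Σcov = 5.77 + 2 × 3.39 = 12.55
α = (5/4)·(1 − 5.77/12.55) = 0.675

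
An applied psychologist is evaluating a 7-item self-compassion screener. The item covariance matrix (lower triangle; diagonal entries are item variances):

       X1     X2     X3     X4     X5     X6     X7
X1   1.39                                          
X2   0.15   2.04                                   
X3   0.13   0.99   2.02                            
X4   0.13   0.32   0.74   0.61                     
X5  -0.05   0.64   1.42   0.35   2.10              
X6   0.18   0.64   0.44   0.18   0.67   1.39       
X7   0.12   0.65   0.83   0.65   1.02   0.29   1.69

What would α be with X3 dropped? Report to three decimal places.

Remaining items: X1, X2, X4, X5, X6, X7 (k = 6).
sum of item variances = 1.39 + 2.04 + 0.61 + 2.10 + 1.39 + 1.69 = 9.22
total variance = 9.22 + 2 × 5.94 = 21.10
α (item deleted) = (6/5)·(1 − 9.22/21.10) = 0.676

α = 0.676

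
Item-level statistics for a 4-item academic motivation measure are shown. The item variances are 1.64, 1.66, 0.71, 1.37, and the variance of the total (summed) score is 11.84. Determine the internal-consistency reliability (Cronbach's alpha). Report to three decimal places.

Σσᵢ² = 1.64 + 1.66 + 0.71 + 1.37 = 5.38
α = (k/(k−1))·(1 − Σσᵢ²/Var(T)) = (4/3)·(1 − 5.38/11.84) = 0.727

α = 0.727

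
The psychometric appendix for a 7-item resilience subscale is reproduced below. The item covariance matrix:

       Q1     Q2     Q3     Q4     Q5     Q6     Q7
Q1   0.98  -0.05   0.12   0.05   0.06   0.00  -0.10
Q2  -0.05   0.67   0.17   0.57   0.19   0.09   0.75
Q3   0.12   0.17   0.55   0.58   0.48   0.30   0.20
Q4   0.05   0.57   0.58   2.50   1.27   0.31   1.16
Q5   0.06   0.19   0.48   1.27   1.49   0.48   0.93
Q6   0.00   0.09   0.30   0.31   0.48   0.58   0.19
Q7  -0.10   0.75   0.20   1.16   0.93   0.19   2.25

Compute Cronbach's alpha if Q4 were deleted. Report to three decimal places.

Remaining items: Q1, Q2, Q3, Q5, Q6, Q7 (k = 6).
ΣVar(i) = 0.98 + 0.67 + 0.55 + 1.49 + 0.58 + 2.25 = 6.52
Var(T) = 6.52 + 2 × 3.81 = 14.14
α (item deleted) = (6/5)·(1 − 6.52/14.14) = 0.647

Cronbach's alpha = 0.647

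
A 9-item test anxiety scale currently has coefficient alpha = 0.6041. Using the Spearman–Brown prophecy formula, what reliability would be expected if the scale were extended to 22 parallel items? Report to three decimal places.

Length factor m = 22/9 = 2.4444
α' = m·α / (1 + (m−1)·α)
   = 22/9 × 0.6041 / (1 + (22/9 − 1) × 0.6041)
   = 1.4767 / 1.8726 = 0.789

predicted reliability = 0.789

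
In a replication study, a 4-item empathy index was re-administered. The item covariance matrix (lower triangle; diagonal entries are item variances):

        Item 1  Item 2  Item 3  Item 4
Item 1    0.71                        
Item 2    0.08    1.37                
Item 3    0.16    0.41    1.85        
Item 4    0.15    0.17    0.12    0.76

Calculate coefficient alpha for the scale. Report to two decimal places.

coefficient alpha = 0.42

Σσᵢ² = 0.71 + 1.37 + 1.85 + 0.76 = 4.69
Sum of the distinct covariances = 1.09
σ²_total = 4.69 + 2 × 1.09 = 6.87
α = (k/(k−1))·(1 − Σσᵢ²/σ²_total) = (4/3)·(1 − 4.69/6.87) = 0.42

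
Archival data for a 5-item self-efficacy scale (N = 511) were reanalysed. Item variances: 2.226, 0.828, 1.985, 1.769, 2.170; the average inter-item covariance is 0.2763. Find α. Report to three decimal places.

α = 0.476

Σσᵢ² = 2.226 + 0.828 + 1.985 + 1.769 + 2.170 = 8.978
Sum of the 10 distinct covariances = 10 × 0.2763 = 2.7630
Var(T) = Σσᵢ² + 2·Σcov = 8.978 + 2 × 2.7630 = 14.5040
α = (5/4)·(1 − 8.978/14.5040) = 0.476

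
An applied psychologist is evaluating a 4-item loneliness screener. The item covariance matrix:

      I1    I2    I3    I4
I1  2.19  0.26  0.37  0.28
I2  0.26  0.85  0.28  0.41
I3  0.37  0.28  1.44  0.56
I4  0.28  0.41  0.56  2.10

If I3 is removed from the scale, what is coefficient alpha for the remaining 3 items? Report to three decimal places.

Remaining items: I1, I2, I4 (k = 3).
ΣVar(i) = 2.19 + 0.85 + 2.10 = 5.14
σ²_T = 5.14 + 2 × 0.95 = 7.04
α (item deleted) = (3/2)·(1 − 5.14/7.04) = 0.405

coefficient alpha = 0.405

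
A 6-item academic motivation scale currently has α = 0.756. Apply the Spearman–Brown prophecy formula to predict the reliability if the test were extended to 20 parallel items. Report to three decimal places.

predicted reliability = 0.912

Length factor m = 20/6 = 3.3333
α' = m·α / (1 + (m−1)·α)
   = 20/6 × 0.756 / (1 + (20/6 − 1) × 0.756)
   = 2.5200 / 2.7640 = 0.912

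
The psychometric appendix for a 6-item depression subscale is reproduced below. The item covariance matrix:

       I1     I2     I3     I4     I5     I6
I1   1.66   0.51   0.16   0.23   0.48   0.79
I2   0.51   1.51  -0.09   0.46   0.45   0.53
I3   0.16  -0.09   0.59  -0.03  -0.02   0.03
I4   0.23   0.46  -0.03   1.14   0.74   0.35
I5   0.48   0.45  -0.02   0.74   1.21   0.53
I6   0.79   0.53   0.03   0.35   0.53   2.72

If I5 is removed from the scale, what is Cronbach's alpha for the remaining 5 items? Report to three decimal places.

Remaining items: I1, I2, I3, I4, I6 (k = 5).
ΣVar(i) = 1.66 + 1.51 + 0.59 + 1.14 + 2.72 = 7.62
total variance = 7.62 + 2 × 2.94 = 13.50
α (item deleted) = (5/4)·(1 − 7.62/13.50) = 0.544

Cronbach's alpha = 0.544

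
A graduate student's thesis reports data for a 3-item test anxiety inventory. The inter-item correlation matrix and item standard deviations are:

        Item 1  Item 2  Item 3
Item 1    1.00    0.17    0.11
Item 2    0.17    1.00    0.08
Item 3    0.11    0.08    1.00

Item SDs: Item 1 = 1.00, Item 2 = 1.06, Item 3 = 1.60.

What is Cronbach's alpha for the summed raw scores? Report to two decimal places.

Cronbach's alpha = 0.26

Σσ²ᵢ = 1.00² + 1.06² + 1.60² = 4.6836
Covariances σ_ij = r_ij · s_i · s_j:
  σ(Item 1,Item 2) = 0.17 × 1.00 × 1.06 = 0.1802
  σ(Item 1,Item 3) = 0.11 × 1.00 × 1.60 = 0.1760
  σ(Item 2,Item 3) = 0.08 × 1.06 × 1.60 = 0.1357
σ²_T = Σσ²ᵢ + 2·Σσ_ij = 4.6836 + 2 × 0.4919 = 5.6674
α = (3/2)·(1 − 4.6836/5.6674) = 0.26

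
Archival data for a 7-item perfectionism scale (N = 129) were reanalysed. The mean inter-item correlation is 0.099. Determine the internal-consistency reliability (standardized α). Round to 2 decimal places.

Standardized α = k·r̄ / (1 + (k−1)·r̄) = 7 × 0.099 / (1 + 6 × 0.099)
  = 0.6930 / 1.5940 = 0.43

α = 0.43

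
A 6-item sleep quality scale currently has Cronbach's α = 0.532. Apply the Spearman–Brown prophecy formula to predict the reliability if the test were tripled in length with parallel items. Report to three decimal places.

Length factor m = 3
α' = m·α / (1 + (m−1)·α)
   = 3 × 0.532 / (1 + (3 − 1) × 0.532)
   = 1.5960 / 2.0640 = 0.773

predicted reliability = 0.773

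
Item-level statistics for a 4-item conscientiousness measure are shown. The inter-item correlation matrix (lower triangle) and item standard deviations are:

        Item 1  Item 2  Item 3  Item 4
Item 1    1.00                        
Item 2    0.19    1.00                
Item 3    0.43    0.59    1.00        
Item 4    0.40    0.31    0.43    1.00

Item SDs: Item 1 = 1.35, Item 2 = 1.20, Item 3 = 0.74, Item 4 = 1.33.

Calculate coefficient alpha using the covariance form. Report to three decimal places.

coefficient alpha = 0.679

Σσ²ᵢ = 1.35² + 1.20² + 0.74² + 1.33² = 5.5790
Covariances σ_ij = r_ij · s_i · s_j:
  σ(Item 1,Item 2) = 0.19 × 1.35 × 1.20 = 0.3078
  σ(Item 1,Item 3) = 0.43 × 1.35 × 0.74 = 0.4296
  σ(Item 1,Item 4) = 0.40 × 1.35 × 1.33 = 0.7182
  σ(Item 2,Item 3) = 0.59 × 1.20 × 0.74 = 0.5239
  σ(Item 2,Item 4) = 0.31 × 1.20 × 1.33 = 0.4948
  σ(Item 3,Item 4) = 0.43 × 0.74 × 1.33 = 0.4232
σ²_T = Σσ²ᵢ + 2·Σσ_ij = 5.5790 + 2 × 2.8975 = 11.3740
α = (4/3)·(1 − 5.5790/11.3740) = 0.679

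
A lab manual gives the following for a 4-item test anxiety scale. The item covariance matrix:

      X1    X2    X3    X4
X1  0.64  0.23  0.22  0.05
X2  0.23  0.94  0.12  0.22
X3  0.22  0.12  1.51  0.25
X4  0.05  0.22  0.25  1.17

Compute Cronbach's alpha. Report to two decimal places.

ΣVar(i) = 0.64 + 0.94 + 1.51 + 1.17 = 4.26
Sum of off-diagonal covariances = 1.09
σ²_total = 4.26 + 2 × 1.09 = 6.44
α = (k/(k−1))·(1 − ΣVar(i)/σ²_total) = (4/3)·(1 − 4.26/6.44) = 0.45

Cronbach's alpha = 0.45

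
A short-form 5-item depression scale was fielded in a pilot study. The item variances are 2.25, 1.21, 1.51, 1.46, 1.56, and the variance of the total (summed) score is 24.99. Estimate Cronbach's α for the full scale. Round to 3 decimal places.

Cronbach's α = 0.850

Σσᵢ² = 2.25 + 1.21 + 1.51 + 1.46 + 1.56 = 7.99
α = (k/(k−1))·(1 − Σσᵢ²/total variance) = (5/4)·(1 − 7.99/24.99) = 0.850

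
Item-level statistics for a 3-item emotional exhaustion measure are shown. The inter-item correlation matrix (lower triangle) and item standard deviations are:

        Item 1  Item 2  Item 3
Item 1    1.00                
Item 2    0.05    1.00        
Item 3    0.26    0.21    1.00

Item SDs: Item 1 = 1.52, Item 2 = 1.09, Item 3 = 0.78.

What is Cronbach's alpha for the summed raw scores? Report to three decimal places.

Cronbach's alpha = 0.326

Σσ²ᵢ = 1.52² + 1.09² + 0.78² = 4.1069
Covariances σ_ij = r_ij · s_i · s_j:
  σ(Item 1,Item 2) = 0.05 × 1.52 × 1.09 = 0.0828
  σ(Item 1,Item 3) = 0.26 × 1.52 × 0.78 = 0.3083
  σ(Item 2,Item 3) = 0.21 × 1.09 × 0.78 = 0.1785
σ²_T = Σσ²ᵢ + 2·Σσ_ij = 4.1069 + 2 × 0.5696 = 5.2461
α = (3/2)·(1 − 4.1069/5.2461) = 0.326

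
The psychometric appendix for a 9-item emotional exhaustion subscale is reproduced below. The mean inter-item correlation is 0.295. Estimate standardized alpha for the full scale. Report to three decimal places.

standardized alpha = 0.790

Standardized α = k·r̄ / (1 + (k−1)·r̄) = 9 × 0.295 / (1 + 8 × 0.295)
  = 2.6550 / 3.3600 = 0.790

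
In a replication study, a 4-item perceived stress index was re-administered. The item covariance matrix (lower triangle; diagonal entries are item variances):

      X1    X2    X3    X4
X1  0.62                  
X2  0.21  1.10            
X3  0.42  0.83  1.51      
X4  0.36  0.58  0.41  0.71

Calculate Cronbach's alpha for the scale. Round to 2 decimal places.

ΣVar(i) = 0.62 + 1.10 + 1.51 + 0.71 = 3.94
Σ_{i<j} σ_ij = 2.81
total variance = 3.94 + 2 × 2.81 = 9.56
α = (k/(k−1))·(1 − ΣVar(i)/total variance) = (4/3)·(1 − 3.94/9.56) = 0.78

Cronbach's alpha = 0.78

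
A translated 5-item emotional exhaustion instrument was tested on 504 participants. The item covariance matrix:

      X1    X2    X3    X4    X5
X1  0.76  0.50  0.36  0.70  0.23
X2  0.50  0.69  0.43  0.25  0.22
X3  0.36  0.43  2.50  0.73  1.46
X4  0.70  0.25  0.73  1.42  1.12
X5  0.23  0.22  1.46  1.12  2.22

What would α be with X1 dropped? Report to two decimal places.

α = 0.74

Remaining items: X2, X3, X4, X5 (k = 4).
Σσᵢ² = 0.69 + 2.50 + 1.42 + 2.22 = 6.83
σ²_T = 6.83 + 2 × 4.21 = 15.25
α (item deleted) = (4/3)·(1 − 6.83/15.25) = 0.74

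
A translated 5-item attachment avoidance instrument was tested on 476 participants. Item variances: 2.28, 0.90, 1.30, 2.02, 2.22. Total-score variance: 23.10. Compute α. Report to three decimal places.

sum of item variances = 2.28 + 0.90 + 1.30 + 2.02 + 2.22 = 8.72
α = (k/(k−1))·(1 − sum of item variances/Var(T)) = (5/4)·(1 − 8.72/23.10) = 0.778

α = 0.778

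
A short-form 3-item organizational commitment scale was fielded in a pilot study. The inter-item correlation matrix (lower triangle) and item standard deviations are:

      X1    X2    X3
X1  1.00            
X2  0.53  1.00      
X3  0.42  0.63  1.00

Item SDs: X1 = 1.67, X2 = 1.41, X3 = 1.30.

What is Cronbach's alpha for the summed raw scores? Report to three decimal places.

Σσ²ᵢ = 1.67² + 1.41² + 1.30² = 6.4670
Covariances σ_ij = r_ij · s_i · s_j:
  σ(X1,X2) = 0.53 × 1.67 × 1.41 = 1.2480
  σ(X1,X3) = 0.42 × 1.67 × 1.30 = 0.9118
  σ(X2,X3) = 0.63 × 1.41 × 1.30 = 1.1548
σ²_T = Σσ²ᵢ + 2·Σσ_ij = 6.4670 + 2 × 3.3146 = 13.0962
α = (3/2)·(1 − 6.4670/13.0962) = 0.759

α = 0.759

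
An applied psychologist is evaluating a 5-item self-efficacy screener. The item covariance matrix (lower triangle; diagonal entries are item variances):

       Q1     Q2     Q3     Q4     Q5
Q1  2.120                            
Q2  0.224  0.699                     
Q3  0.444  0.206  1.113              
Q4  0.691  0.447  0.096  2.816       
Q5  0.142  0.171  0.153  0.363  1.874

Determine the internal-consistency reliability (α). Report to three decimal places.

Σσ²ᵢ = 2.120 + 0.699 + 1.113 + 2.816 + 1.874 = 8.622
Σ_{i<j} σ_ij = 2.937
total variance = 8.622 + 2 × 2.937 = 14.496
α = (k/(k−1))·(1 − Σσ²ᵢ/total variance) = (5/4)·(1 − 8.622/14.496) = 0.507

α = 0.507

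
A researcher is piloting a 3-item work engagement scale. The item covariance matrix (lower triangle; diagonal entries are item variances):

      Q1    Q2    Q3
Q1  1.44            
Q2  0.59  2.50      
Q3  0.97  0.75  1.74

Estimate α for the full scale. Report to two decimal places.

α = 0.67

Σσᵢ² = 1.44 + 2.50 + 1.74 = 5.68
Σ_{i<j} σ_ij = 2.31
σ²_total = 5.68 + 2 × 2.31 = 10.30
α = (k/(k−1))·(1 − Σσᵢ²/σ²_total) = (3/2)·(1 − 5.68/10.30) = 0.67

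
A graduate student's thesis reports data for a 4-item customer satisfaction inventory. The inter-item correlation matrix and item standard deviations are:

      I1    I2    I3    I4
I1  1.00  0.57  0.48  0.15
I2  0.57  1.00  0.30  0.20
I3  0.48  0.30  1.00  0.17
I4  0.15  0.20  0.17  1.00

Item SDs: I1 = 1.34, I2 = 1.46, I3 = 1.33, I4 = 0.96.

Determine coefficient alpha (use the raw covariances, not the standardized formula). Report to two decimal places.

coefficient alpha = 0.66

Σσ²ᵢ = 1.34² + 1.46² + 1.33² + 0.96² = 6.6177
Covariances σ_ij = r_ij · s_i · s_j:
  σ(I1,I2) = 0.57 × 1.34 × 1.46 = 1.1151
  σ(I1,I3) = 0.48 × 1.34 × 1.33 = 0.8555
  σ(I1,I4) = 0.15 × 1.34 × 0.96 = 0.1930
  σ(I2,I3) = 0.30 × 1.46 × 1.33 = 0.5825
  σ(I2,I4) = 0.20 × 1.46 × 0.96 = 0.2803
  σ(I3,I4) = 0.17 × 1.33 × 0.96 = 0.2171
σ²_T = Σσ²ᵢ + 2·Σσ_ij = 6.6177 + 2 × 3.2435 = 13.1047
α = (4/3)·(1 − 6.6177/13.1047) = 0.66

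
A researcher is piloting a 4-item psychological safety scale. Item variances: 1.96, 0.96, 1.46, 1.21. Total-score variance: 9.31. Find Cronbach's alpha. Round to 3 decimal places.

Σσ²ᵢ = 1.96 + 0.96 + 1.46 + 1.21 = 5.59
α = (k/(k−1))·(1 − Σσ²ᵢ/total variance) = (4/3)·(1 − 5.59/9.31) = 0.533

Cronbach's alpha = 0.533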